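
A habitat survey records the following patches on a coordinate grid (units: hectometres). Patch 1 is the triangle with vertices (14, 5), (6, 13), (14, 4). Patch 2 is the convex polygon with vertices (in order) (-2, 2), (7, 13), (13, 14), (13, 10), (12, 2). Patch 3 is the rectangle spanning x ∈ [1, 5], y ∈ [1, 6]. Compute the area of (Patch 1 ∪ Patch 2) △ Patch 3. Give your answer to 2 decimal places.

|Patch 1 ∪ Patch 2| = 115.8687.
|(Patch 1 ∪ Patch 2) ∩ Patch 3| = 15.9545.
|(Patch 1 ∪ Patch 2) △ Patch 3| = 115.8687 + 20 − 31.9091 = 103.96.

103.96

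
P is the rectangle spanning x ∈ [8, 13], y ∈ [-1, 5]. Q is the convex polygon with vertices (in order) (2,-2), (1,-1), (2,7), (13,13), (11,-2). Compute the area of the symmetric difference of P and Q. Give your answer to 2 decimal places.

109.10

|P| = 30, |Q| = 121.5, |P∩Q| = 21.2.
|P △ Q| = |P| + |Q| − 2·|P∩Q| = 30 + 121.5 − 42.4 = 109.10.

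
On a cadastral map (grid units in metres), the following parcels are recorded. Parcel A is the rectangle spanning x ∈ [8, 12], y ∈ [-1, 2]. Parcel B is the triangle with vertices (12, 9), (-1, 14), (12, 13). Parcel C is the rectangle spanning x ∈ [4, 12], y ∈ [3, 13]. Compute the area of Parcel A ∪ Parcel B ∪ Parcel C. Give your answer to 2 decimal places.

By inclusion–exclusion:
Individual areas: |Parcel A| = 12, |Parcel B| = 26, |Parcel C| = 80.
|Parcel A∩Parcel B| = 0.
|Parcel A∩Parcel C| = 0 (no overlap).
|Parcel B∩Parcel C| = 19.6923.
|Parcel A∩Parcel B∩Parcel C| = 0.
|Parcel A ∪ Parcel B ∪ Parcel C| = 118 − 19.6923 + 0 = 98.31.

98.31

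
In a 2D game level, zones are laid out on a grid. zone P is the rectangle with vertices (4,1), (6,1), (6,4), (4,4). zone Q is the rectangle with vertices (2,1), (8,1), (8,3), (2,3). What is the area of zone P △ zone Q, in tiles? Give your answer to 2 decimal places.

|zone P∩zone Q|: x∈[4,6], y∈[1,3] → 2·2 = 4.
|zone P △ zone Q| = |zone P| + |zone Q| − 2·|zone P∩zone Q| = 6 + 12 − 8 = 10.00.

10.00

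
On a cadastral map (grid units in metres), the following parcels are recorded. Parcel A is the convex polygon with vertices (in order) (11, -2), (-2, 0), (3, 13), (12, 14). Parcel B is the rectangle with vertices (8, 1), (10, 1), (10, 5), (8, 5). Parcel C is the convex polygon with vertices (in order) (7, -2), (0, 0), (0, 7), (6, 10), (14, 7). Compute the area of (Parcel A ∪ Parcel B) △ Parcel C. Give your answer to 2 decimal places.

|Parcel A ∪ Parcel B| = 161.
|(Parcel A ∪ Parcel B) ∩ Parcel C| = 100.9194.
|(Parcel A ∪ Parcel B) △ Parcel C| = 161 + 108.5 − 201.8388 = 67.66.

67.66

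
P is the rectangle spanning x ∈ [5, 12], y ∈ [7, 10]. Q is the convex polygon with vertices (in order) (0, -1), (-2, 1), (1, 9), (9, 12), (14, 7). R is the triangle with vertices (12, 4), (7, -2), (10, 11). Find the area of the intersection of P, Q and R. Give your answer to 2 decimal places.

The intersection is the polygon with vertices (9.077,7), (9.769,10), (10.286,10), (11.143,7).
By the shoelace formula its area is 3.87.

3.87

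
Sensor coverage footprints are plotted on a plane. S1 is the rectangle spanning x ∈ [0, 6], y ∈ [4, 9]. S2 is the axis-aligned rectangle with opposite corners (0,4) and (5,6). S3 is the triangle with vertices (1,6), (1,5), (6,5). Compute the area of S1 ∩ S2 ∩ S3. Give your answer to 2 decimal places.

2.40

The intersection is the polygon with vertices (5,5), (1,5), (1,6), (5,5.2).
By the shoelace formula its area is 2.40.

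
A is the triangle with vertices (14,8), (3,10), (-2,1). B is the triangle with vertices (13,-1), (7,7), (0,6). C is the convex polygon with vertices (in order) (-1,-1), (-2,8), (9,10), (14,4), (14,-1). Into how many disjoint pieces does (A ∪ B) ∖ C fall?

3

(A ∪ B) ∖ C splits into 3 disjoint pieces (area 2.0041, area 2.9716, area 0.3275).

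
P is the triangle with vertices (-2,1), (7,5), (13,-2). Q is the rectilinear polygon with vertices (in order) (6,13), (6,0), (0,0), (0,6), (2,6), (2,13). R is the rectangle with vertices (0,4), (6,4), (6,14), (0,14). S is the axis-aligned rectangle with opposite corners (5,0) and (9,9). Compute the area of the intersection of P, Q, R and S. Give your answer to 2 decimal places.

The intersection is the polygon with vertices (5,4), (5,4.111), (6,4.556), (6,4).
By the shoelace formula its area is 0.33.

0.33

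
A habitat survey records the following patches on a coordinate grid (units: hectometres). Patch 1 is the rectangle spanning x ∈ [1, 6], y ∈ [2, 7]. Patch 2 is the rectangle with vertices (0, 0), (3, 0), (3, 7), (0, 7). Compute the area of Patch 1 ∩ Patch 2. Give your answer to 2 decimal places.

10.00

|Patch 1∩Patch 2|: x∈[1,3], y∈[2,7] → 2·5 = 10.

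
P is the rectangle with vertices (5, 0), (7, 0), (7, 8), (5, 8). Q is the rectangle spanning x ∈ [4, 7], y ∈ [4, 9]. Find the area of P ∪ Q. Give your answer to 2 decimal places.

23.00

By inclusion–exclusion:
Individual areas: |P| = 16, |Q| = 15.
|P∩Q|: x∈[5,7], y∈[4,8] → 2·4 = 8.
|P ∪ Q| = 31 − 8 = 23.00.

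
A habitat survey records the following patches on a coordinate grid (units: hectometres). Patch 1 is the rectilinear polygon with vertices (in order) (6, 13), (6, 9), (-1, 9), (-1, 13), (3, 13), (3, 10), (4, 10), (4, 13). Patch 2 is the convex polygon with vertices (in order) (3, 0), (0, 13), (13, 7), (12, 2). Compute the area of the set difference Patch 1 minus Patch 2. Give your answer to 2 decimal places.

12.54

|Patch 1| = 25, |Patch 1∩Patch 2| = 12.4615.
|Patch 1 ∖ Patch 2| = |Patch 1| − |Patch 1∩Patch 2| = 25 − 12.4615 = 12.54.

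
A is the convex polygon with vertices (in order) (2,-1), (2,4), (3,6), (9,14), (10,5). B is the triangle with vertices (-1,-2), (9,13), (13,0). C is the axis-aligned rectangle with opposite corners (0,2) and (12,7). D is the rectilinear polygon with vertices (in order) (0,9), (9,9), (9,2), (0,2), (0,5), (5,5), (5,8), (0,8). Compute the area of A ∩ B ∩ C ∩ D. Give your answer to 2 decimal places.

23.54

The intersection is the polygon with vertices (9,7), (9,4.25), (6,2), (2,2), (2,2.5), (3.667,5), (5,5), (5,7).
By the shoelace formula its area is 23.54.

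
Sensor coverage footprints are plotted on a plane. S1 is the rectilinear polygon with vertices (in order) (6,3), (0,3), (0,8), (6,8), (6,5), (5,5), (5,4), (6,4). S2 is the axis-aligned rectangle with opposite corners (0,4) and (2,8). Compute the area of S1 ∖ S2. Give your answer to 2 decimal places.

21.00

|S1| = 29, |S1∩S2| = 8.
|S1 ∖ S2| = |S1| − |S1∩S2| = 29 − 8 = 21.00.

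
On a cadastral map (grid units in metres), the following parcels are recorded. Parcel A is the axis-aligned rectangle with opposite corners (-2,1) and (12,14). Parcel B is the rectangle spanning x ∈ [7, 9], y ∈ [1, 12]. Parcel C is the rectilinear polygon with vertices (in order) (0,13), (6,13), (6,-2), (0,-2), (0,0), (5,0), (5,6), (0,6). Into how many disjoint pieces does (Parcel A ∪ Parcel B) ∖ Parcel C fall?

1

(Parcel A ∪ Parcel B) ∖ Parcel C is a single connected region.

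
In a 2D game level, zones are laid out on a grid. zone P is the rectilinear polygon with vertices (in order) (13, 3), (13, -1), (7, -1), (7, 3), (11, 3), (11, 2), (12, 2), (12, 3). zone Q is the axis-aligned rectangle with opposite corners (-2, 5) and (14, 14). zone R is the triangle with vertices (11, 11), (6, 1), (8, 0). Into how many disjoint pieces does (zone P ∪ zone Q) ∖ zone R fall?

2

(zone P ∪ zone Q) ∖ zone R splits into 2 disjoint pieces (area 19.0227, area 139.9091).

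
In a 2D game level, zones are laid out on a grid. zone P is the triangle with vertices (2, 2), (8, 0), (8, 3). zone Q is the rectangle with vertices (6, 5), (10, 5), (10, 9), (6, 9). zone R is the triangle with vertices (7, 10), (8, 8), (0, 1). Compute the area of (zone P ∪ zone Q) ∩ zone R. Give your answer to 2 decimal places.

The region (zone P ∪ zone Q) ∩ zone R is the polygon with vertices (7.5,9), (8,8), (6,6.25), (6,8.714), (6.222,9).
By the shoelace formula its area is 3.47.

3.47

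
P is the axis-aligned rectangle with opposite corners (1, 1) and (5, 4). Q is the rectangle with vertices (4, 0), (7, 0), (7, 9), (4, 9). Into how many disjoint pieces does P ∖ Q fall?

P ∖ Q is a single connected region.

1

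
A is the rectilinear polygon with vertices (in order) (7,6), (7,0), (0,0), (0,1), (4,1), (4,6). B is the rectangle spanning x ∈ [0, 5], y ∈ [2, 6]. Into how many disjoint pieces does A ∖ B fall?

A ∖ B is a single connected region.

1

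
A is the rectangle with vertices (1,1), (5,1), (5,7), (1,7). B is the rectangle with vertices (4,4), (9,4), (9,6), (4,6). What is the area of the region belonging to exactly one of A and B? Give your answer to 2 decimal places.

|A∩B|: x∈[4,5], y∈[4,6] → 1·2 = 2.
|A △ B| = |A| + |B| − 2·|A∩B| = 24 + 10 − 4 = 30.00.

30.00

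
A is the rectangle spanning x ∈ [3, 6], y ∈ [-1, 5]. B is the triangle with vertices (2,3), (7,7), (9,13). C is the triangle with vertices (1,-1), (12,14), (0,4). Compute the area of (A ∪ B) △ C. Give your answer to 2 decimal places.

|A ∪ B| = 28.2143.
|(A ∪ B) ∩ C| = 12.7314.
|(A ∪ B) △ C| = 28.2143 + 35 − 25.4627 = 37.75.

37.75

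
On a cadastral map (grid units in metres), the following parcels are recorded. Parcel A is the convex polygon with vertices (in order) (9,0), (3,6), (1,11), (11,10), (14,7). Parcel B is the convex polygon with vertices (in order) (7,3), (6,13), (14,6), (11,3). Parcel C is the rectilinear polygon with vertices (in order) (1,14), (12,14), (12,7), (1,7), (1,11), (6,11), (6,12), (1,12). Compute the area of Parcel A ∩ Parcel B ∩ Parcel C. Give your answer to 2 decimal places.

The intersection is the polygon with vertices (12,7.75), (12,7), (6.6,7), (6.253,10.475), (9.226,10.177).
By the shoelace formula its area is 14.73.

14.73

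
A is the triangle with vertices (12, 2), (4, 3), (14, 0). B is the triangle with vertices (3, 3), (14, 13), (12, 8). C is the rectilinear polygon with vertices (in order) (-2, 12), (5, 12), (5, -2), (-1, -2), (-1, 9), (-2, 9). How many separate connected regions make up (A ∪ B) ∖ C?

2

(A ∪ B) ∖ C splits into 2 disjoint pieces (area 6.9125, area 16.7929).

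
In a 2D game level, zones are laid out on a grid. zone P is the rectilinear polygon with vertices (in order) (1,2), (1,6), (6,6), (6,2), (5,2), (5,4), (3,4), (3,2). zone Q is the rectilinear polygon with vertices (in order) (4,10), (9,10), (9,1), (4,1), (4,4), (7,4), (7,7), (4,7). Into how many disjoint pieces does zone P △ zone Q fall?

zone P △ zone Q is a single connected region.

1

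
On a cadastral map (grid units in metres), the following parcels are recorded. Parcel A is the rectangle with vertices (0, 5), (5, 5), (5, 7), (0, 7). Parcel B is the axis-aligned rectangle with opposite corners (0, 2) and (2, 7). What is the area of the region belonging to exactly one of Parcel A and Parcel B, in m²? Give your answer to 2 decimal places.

12.00

|Parcel A∩Parcel B|: x∈[0,2], y∈[5,7] → 2·2 = 4.
|Parcel A △ Parcel B| = |Parcel A| + |Parcel B| − 2·|Parcel A∩Parcel B| = 10 + 10 − 8 = 12.00.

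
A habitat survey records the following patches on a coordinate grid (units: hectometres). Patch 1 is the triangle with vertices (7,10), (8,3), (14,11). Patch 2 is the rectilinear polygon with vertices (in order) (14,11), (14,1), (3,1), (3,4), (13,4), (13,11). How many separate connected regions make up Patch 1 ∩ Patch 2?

Patch 1 ∩ Patch 2 splits into 2 disjoint pieces (area 0.4464, area 0.5952).

2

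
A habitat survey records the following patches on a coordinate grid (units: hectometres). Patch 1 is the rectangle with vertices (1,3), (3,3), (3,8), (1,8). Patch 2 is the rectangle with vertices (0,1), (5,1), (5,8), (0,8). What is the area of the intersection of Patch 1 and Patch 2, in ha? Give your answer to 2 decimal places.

10.00

|Patch 1∩Patch 2|: x∈[1,3], y∈[3,8] → 2·5 = 10.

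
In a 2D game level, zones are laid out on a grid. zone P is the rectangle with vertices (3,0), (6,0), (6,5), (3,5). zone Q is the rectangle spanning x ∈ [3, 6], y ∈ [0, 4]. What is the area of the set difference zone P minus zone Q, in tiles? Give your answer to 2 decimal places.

3.00

|zone P∩zone Q|: x∈[3,6], y∈[0,4] → 3·4 = 12.
|zone P| = 15.
|zone P ∖ zone Q| = |zone P| − |zone P∩zone Q| = 15 − 12 = 3.00.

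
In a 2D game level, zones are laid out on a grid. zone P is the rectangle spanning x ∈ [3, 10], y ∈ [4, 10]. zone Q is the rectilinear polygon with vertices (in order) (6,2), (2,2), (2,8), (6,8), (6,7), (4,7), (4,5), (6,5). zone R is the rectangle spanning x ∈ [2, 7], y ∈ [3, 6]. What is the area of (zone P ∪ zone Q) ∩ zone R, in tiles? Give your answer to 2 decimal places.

14.00

The region (zone P ∪ zone Q) ∩ zone R is the polygon with vertices (6,4), (6,3), (2,3), (2,6), (7,6), (7,4).
By the shoelace formula its area is 14.00.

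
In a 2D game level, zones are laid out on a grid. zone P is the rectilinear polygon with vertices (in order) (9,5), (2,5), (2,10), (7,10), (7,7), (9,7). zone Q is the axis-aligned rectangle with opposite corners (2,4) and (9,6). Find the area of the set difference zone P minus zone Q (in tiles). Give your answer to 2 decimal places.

|zone P| = 29, |zone P∩zone Q| = 7.
|zone P ∖ zone Q| = |zone P| − |zone P∩zone Q| = 29 − 7 = 22.00.

22.00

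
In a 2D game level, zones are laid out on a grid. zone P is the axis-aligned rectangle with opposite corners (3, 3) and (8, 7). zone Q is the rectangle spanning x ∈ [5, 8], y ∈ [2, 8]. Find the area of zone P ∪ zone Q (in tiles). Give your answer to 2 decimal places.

26.00

By inclusion–exclusion:
Individual areas: |zone P| = 20, |zone Q| = 18.
|zone P∩zone Q|: x∈[5,8], y∈[3,7] → 3·4 = 12.
|zone P ∪ zone Q| = 38 − 12 = 26.00.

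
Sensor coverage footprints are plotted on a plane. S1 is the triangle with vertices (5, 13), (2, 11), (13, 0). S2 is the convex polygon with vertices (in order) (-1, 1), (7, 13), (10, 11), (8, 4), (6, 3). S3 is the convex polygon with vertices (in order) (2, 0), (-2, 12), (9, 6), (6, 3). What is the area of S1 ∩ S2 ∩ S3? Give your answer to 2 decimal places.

3.23

The intersection is the polygon with vertices (8.4,5.4), (8,5), (4.6,8.4), (8.629,6.202).
By the shoelace formula its area is 3.23.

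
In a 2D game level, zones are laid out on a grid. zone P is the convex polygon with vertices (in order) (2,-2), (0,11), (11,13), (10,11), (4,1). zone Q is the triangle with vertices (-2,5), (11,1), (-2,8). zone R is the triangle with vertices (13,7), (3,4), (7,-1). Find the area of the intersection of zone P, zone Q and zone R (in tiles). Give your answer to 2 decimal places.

2.60

The intersection is the polygon with vertices (5.709,3.849), (5.091,2.818), (3.571,3.286), (3,4), (4.56,4.468).
By the shoelace formula its area is 2.60.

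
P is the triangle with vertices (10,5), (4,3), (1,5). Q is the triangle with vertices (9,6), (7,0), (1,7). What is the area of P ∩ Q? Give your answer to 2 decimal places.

The intersection is the polygon with vertices (4.333,3.111), (2.714,5), (8.667,5), (8.5,4.5).
By the shoelace formula its area is 6.55.

6.55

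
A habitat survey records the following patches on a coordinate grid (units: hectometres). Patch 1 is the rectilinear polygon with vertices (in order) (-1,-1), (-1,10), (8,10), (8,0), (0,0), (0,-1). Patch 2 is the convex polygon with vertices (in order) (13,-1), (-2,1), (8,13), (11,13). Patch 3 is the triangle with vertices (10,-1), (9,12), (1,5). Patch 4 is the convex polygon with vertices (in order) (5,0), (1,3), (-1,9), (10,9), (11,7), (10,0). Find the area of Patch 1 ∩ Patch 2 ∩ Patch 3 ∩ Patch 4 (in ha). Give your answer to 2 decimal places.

34.99

The intersection is the polygon with vertices (5.571,9), (8,9), (8,0.333), (1.214,4.857), (2.231,6.077).
By the shoelace formula its area is 34.99.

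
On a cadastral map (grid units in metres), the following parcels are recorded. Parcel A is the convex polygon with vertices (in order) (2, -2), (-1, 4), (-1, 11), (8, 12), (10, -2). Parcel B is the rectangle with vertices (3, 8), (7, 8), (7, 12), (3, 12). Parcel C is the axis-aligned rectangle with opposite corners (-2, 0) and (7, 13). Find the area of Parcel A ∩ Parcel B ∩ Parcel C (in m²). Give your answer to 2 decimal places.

14.67

The intersection is the polygon with vertices (7,8), (3,8), (3,11.444), (7,11.889).
By the shoelace formula its area is 14.67.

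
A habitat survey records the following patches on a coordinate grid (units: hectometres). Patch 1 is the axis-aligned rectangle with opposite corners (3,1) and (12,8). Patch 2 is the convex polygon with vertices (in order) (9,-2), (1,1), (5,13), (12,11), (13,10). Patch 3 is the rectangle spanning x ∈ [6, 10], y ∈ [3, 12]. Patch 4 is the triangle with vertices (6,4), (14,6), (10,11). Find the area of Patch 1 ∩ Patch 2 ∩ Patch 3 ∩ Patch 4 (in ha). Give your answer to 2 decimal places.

The intersection is the polygon with vertices (10,5), (6,4), (8.286,8), (10,8).
By the shoelace formula its area is 9.43.

9.43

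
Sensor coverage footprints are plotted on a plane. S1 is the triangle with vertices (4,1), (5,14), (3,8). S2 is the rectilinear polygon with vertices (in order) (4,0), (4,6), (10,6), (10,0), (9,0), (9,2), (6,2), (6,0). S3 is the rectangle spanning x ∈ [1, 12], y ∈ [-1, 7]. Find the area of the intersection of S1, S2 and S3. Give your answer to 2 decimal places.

The intersection is the polygon with vertices (4,6), (4.385,6), (4,1).
By the shoelace formula its area is 0.96.

0.96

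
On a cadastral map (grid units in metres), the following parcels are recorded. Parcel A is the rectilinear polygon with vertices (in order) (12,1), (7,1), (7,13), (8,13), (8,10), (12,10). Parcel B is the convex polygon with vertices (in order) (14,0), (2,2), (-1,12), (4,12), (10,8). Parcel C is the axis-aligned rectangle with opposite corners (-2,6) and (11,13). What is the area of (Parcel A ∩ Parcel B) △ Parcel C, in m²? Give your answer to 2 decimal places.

|Parcel A ∩ Parcel B| = 33.9167.
|(Parcel A ∩ Parcel B) ∩ Parcel C| = 10.
|(Parcel A ∩ Parcel B) △ Parcel C| = 33.9167 + 91 − 20 = 104.92.

104.92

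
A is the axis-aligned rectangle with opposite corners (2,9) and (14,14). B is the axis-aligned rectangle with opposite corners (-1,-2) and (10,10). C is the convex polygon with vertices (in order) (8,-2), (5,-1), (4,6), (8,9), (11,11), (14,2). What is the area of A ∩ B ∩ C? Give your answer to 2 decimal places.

The intersection is the polygon with vertices (10,10), (10,9), (8,9), (9.5,10).
By the shoelace formula its area is 1.25.

1.25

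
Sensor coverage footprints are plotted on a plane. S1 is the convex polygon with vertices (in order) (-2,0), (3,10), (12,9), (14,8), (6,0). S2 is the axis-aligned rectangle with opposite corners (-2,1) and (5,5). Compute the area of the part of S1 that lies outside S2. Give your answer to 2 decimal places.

|S1| = 95.5, |S1∩S2| = 22.
|S1 ∖ S2| = |S1| − |S1∩S2| = 95.5 − 22 = 73.50.

73.50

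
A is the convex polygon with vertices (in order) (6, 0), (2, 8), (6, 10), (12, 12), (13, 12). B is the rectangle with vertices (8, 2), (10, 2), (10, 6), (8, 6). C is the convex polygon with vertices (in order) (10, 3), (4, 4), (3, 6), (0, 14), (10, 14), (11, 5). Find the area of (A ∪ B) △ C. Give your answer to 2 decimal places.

57.20

|A ∪ B| = 62.0714.
|(A ∪ B) ∩ C| = 47.1868.
|(A ∪ B) △ C| = 62.0714 + 89.5 − 94.3736 = 57.20.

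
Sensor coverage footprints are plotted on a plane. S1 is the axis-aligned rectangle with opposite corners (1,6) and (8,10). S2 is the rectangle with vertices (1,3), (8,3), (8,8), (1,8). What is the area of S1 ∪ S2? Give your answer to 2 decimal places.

49.00

By inclusion–exclusion:
Individual areas: |S1| = 28, |S2| = 35.
|S1∩S2|: x∈[1,8], y∈[6,8] → 7·2 = 14.
|S1 ∪ S2| = 63 − 14 = 49.00.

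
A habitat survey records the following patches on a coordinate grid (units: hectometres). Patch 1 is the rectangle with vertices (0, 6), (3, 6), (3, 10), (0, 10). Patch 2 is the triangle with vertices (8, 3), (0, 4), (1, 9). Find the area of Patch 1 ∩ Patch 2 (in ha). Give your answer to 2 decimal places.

5.19

The intersection is the polygon with vertices (3,6), (0.4,6), (1,9), (3,7.286).
By the shoelace formula its area is 5.19.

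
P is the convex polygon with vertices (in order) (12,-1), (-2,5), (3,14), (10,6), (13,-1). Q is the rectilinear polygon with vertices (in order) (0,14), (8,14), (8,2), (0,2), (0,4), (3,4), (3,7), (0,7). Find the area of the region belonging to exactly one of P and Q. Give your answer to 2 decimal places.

66.44

|P| = 98, |Q| = 87, |P∩Q| = 59.281.
|P △ Q| = |P| + |Q| − 2·|P∩Q| = 98 + 87 − 118.5619 = 66.44.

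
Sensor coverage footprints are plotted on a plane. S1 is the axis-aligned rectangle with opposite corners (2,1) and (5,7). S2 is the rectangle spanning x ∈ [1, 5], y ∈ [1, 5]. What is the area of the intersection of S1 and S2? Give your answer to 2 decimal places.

12.00

|S1∩S2|: x∈[2,5], y∈[1,5] → 3·4 = 12.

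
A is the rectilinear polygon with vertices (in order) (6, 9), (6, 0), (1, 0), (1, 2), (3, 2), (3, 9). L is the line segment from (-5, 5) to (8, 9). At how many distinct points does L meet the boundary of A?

The segment meets the boundary at (6,8.385), (3,7.462).

2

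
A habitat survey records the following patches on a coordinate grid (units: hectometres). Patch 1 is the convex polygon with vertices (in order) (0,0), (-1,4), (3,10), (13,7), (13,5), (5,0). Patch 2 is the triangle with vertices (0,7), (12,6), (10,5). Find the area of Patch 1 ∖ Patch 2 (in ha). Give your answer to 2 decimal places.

84.05

|Patch 1| = 91, |Patch 1∩Patch 2| = 6.9512.
|Patch 1 ∖ Patch 2| = |Patch 1| − |Patch 1∩Patch 2| = 91 − 6.9512 = 84.05.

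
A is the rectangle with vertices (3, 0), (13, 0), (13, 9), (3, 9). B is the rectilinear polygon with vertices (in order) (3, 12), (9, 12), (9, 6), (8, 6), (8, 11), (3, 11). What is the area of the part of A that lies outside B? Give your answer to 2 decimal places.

87.00

|A| = 90, |A∩B| = 3.
|A ∖ B| = |A| − |A∩B| = 90 − 3 = 87.00.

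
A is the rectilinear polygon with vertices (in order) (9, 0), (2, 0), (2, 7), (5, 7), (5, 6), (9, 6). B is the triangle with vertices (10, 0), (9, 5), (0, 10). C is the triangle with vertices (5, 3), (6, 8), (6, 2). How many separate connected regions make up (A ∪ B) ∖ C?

(A ∪ B) ∖ C is a single connected region.

1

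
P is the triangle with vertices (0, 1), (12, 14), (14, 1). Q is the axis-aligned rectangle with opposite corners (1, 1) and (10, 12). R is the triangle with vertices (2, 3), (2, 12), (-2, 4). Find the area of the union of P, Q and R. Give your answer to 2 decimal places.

By inclusion–exclusion:
Individual areas: |P| = 91, |Q| = 99, |R| = 18.
|P∩Q| = 53.625.
|P∩R| = 0.0104.
|Q∩R| = 7.875.
|P∩Q∩R| = 0.0104.
|P ∪ Q ∪ R| = 208 − 61.5104 + 0.0104 = 146.50.

146.50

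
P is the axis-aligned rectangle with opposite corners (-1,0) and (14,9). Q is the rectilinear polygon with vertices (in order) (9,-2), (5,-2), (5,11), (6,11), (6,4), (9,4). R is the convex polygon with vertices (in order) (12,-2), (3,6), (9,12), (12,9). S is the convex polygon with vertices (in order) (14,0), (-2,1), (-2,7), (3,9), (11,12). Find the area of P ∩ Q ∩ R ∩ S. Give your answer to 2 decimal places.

The intersection is the polygon with vertices (9,4), (9,0.667), (5,4.222), (5,8), (6,9), (6,4).
By the shoelace formula its area is 10.72.

10.72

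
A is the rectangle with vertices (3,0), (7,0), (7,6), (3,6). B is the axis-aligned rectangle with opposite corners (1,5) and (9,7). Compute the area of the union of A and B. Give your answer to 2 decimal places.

By inclusion–exclusion:
Individual areas: |A| = 24, |B| = 16.
|A∩B|: x∈[3,7], y∈[5,6] → 4·1 = 4.
|A ∪ B| = 40 − 4 = 36.00.

36.00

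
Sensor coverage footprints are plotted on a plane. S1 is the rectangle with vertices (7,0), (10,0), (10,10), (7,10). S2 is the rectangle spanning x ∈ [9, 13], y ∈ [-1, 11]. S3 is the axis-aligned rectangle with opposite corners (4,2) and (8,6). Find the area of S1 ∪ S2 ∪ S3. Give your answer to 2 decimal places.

By inclusion–exclusion:
Individual areas: |S1| = 30, |S2| = 48, |S3| = 16.
|S1∩S2|: x∈[9,10], y∈[0,10] → 1·10 = 10.
|S1∩S3|: x∈[7,8], y∈[2,6] → 1·4 = 4.
|S2∩S3| = 0 (no overlap).
|S1∩S2∩S3| = 0.
|S1 ∪ S2 ∪ S3| = 94 − 14 + 0 = 80.00.

80.00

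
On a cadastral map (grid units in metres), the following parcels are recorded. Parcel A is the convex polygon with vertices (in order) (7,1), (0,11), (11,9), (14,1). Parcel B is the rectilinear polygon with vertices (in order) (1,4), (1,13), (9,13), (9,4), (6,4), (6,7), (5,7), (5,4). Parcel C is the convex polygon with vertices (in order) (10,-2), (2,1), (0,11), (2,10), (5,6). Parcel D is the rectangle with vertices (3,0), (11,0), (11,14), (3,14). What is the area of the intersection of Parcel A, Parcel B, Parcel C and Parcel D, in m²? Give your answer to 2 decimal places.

4.14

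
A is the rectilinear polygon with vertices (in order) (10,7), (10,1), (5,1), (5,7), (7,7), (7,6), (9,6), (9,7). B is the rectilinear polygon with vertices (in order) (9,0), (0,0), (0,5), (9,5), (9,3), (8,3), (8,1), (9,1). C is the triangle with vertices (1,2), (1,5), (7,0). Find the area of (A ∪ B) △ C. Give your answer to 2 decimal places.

|A ∪ B| = 57.
|(A ∪ B) ∩ C| = 9.
|(A ∪ B) △ C| = 57 + 9 − 18 = 48.00.

48.00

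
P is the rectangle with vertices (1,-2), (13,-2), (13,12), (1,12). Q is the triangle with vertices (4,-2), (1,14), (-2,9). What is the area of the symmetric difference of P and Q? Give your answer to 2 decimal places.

|P| = 168, |Q| = 31.5, |P∩Q| = 15.375.
|P △ Q| = |P| + |Q| − 2·|P∩Q| = 168 + 31.5 − 30.75 = 168.75.

168.75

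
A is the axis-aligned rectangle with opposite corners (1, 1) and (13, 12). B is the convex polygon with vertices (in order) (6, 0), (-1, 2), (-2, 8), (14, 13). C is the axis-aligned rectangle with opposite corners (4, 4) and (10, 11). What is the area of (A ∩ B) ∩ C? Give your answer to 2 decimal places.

38.05

The region (A ∩ B) ∩ C is the polygon with vertices (8.461,4), (4,4), (4,9.875), (7.6,11), (10,11), (10,6.5).
By the shoelace formula its area is 38.05.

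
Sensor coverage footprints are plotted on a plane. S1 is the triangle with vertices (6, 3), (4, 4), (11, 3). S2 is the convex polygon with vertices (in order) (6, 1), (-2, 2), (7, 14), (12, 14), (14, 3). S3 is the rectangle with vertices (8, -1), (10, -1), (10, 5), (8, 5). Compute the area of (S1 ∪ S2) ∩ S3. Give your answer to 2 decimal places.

The region (S1 ∪ S2) ∩ S3 is the polygon with vertices (8,1.5), (8,5), (10,5), (10,2).
By the shoelace formula its area is 6.50.

6.50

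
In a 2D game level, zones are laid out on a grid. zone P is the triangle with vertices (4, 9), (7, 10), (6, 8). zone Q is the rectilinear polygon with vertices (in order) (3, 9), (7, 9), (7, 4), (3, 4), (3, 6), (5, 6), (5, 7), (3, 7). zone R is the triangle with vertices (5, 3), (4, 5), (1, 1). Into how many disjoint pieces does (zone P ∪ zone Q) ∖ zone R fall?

1

(zone P ∪ zone Q) ∖ zone R is a single connected region.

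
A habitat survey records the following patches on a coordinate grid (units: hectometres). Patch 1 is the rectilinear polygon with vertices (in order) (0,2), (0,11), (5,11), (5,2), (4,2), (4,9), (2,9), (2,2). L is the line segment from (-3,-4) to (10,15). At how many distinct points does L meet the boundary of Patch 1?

4

The segment meets the boundary at (5,7.692), (2,3.308), (1.105,2), (4,6.231).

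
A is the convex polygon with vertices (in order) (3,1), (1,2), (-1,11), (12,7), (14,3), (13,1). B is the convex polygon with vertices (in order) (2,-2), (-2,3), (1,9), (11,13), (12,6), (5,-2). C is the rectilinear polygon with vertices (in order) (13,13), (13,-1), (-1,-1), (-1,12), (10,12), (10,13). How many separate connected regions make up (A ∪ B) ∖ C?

4

(A ∪ B) ∖ C splits into 4 disjoint pieces (area 0.45, area 2, area 3.8375, area 1.625).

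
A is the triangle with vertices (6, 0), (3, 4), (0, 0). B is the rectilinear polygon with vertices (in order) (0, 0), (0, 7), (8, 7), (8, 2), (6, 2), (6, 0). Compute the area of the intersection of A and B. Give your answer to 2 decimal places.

The intersection is the polygon with vertices (3,4), (6,0), (0,0).
By the shoelace formula its area is 12.00.

12.00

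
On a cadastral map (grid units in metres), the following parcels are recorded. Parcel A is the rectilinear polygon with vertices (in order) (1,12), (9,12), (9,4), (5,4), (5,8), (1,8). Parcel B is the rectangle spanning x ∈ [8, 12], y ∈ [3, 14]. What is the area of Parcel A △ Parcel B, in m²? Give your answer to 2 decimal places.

|Parcel A| = 48, |Parcel B| = 44, |Parcel A∩Parcel B| = 8.
|Parcel A △ Parcel B| = |Parcel A| + |Parcel B| − 2·|Parcel A∩Parcel B| = 48 + 44 − 16 = 76.00.

76.00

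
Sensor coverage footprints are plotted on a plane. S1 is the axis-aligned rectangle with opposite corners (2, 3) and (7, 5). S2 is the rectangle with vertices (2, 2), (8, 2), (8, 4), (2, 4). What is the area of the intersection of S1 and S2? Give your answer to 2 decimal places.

5.00

|S1∩S2|: x∈[2,7], y∈[3,4] → 5·1 = 5.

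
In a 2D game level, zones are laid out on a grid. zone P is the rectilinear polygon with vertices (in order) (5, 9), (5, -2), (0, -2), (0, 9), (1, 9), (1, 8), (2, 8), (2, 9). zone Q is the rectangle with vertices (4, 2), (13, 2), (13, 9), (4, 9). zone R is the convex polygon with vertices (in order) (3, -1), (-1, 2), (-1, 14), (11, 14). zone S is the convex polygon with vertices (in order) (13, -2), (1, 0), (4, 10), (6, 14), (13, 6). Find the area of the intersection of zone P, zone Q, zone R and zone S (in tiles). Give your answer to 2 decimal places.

The intersection is the polygon with vertices (4,9), (5,9), (5,2.75), (4.6,2), (4,2).
By the shoelace formula its area is 6.85.

6.85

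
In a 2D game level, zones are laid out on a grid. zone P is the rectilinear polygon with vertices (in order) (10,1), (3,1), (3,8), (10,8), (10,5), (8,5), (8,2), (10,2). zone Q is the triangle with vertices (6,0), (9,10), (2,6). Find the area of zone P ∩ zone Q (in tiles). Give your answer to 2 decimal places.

The intersection is the polygon with vertices (5.333,1), (3,4.5), (3,6.571), (5.5,8), (8.4,8), (6.3,1).
By the shoelace formula its area is 24.58.

24.58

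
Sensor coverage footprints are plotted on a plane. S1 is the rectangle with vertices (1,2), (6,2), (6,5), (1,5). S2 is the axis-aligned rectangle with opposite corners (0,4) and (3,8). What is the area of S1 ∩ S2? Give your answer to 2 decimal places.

2.00

|S1∩S2|: x∈[1,3], y∈[4,5] → 2·1 = 2.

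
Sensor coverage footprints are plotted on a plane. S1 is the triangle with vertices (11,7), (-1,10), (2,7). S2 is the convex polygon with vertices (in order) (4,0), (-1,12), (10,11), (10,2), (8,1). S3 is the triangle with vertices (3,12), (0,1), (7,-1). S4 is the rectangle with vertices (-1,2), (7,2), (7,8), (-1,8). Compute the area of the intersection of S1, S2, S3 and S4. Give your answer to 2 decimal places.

The intersection is the polygon with vertices (1.714,7.286), (1.909,8), (4.231,8), (4.538,7), (2,7).
By the shoelace formula its area is 2.56.

2.56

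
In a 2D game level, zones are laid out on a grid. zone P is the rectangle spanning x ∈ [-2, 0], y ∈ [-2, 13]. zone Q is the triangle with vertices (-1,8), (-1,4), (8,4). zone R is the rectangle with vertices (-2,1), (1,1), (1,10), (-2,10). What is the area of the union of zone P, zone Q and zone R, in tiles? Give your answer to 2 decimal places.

By inclusion–exclusion:
Individual areas: |zone P| = 30, |zone Q| = 18, |zone R| = 27.
|zone P∩zone Q| = 3.7778.
|zone P∩zone R|: x∈[-2,0], y∈[1,10] → 2·9 = 18.
|zone Q∩zone R| = 7.1111.
|zone P∩zone Q∩zone R| = 3.7778.
|zone P ∪ zone Q ∪ zone R| = 75 − 28.8889 + 3.7778 = 49.89.

49.89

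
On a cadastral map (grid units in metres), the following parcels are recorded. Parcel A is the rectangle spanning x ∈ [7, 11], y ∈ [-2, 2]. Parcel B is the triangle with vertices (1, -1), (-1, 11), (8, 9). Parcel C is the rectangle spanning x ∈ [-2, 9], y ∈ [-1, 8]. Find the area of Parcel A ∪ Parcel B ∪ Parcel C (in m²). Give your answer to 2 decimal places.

125.90

By inclusion–exclusion:
Individual areas: |Parcel A| = 16, |Parcel B| = 52, |Parcel C| = 99.
|Parcel A∩Parcel B| = 0.
|Parcel A∩Parcel C|: x∈[7,9], y∈[-1,2] → 2·3 = 6.
|Parcel B∩Parcel C| = 35.1.
|Parcel A∩Parcel B∩Parcel C| = 0.
|Parcel A ∪ Parcel B ∪ Parcel C| = 167 − 41.1 + 0 = 125.90.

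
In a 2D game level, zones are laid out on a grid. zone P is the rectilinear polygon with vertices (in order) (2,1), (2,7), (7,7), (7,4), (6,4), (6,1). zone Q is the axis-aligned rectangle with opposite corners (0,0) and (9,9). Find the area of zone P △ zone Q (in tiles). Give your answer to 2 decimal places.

54.00

|zone P| = 27, |zone Q| = 81, |zone P∩zone Q| = 27.
|zone P △ zone Q| = |zone P| + |zone Q| − 2·|zone P∩zone Q| = 27 + 81 − 54 = 54.00.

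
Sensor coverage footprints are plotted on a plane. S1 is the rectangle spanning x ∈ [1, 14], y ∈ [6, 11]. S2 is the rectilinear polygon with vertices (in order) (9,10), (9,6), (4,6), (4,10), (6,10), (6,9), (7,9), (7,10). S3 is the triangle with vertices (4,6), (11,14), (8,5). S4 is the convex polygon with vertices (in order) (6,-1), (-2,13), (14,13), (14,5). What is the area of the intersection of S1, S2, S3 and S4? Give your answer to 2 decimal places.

12.25

The intersection is the polygon with vertices (7,9.429), (7.5,10), (9,10), (9,8), (8.333,6), (4,6), (6.625,9), (7,9).
By the shoelace formula its area is 12.25.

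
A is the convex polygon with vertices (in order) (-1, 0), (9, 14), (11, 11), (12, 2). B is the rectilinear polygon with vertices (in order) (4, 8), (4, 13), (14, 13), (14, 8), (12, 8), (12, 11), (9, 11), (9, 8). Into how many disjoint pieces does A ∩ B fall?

A ∩ B is a single connected region.

1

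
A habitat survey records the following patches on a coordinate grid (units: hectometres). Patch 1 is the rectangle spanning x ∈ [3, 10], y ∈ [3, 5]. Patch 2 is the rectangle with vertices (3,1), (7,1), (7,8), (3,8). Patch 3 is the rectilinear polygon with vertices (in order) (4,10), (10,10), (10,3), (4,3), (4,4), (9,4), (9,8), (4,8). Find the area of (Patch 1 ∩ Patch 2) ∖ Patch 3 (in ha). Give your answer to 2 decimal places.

|Patch 1 ∩ Patch 2| = 8.
|(Patch 1 ∩ Patch 2) ∩ Patch 3| = 3.
|(Patch 1 ∩ Patch 2) ∖ Patch 3| = 8 − 3 = 5.00.

5.00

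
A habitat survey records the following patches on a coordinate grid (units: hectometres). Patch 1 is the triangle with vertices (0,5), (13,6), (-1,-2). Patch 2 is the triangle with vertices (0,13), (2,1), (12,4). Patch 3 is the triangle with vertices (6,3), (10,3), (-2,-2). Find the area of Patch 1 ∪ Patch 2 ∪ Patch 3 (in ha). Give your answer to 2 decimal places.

85.17

By inclusion–exclusion:
Individual areas: |Patch 1| = 45, |Patch 2| = 63, |Patch 3| = 10.
|Patch 1∩Patch 2| = 26.581.
|Patch 1∩Patch 3| = 5.9842.
|Patch 2∩Patch 3| = 2.0513.
|Patch 1∩Patch 2∩Patch 3| = 1.7859.
|Patch 1 ∪ Patch 2 ∪ Patch 3| = 118 − 34.6164 + 1.7859 = 85.17.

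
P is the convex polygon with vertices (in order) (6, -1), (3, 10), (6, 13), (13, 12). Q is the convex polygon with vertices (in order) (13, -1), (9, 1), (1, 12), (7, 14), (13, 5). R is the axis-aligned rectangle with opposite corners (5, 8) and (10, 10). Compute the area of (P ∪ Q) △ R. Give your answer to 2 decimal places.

|P ∪ Q| = 107.7435.
|(P ∪ Q) ∩ R| = 10.
|(P ∪ Q) △ R| = 107.7435 + 10 − 20 = 97.74.

97.74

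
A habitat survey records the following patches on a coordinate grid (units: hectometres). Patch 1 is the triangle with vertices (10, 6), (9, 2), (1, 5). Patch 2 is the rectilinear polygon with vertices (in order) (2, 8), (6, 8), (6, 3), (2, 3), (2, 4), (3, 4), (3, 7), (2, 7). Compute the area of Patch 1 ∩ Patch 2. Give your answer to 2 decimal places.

5.10

The intersection is the polygon with vertices (3,4.25), (3,5.222), (6,5.556), (6,3.125).
By the shoelace formula its area is 5.10.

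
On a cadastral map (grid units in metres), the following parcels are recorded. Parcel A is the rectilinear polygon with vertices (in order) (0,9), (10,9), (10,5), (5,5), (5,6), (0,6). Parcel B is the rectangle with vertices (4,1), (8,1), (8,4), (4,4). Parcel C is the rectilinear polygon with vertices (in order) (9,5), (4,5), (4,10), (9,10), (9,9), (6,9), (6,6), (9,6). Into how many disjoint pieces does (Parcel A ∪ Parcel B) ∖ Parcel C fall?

3

(Parcel A ∪ Parcel B) ∖ Parcel C splits into 3 disjoint pieces (area 12, area 13, area 12).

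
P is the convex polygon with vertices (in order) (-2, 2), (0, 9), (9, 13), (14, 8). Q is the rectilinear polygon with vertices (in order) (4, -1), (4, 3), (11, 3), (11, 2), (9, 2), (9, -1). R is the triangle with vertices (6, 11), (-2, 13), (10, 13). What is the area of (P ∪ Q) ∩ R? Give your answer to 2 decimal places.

2.15

The region (P ∪ Q) ∩ R is the polygon with vertices (9,13), (9.333,12.667), (6,11), (5.04,11.24).
By the shoelace formula its area is 2.15.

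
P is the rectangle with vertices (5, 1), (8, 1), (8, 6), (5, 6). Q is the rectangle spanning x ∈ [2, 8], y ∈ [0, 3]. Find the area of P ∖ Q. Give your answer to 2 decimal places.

9.00

|P∩Q|: x∈[5,8], y∈[1,3] → 3·2 = 6.
|P| = 15.
|P ∖ Q| = |P| − |P∩Q| = 15 − 6 = 9.00.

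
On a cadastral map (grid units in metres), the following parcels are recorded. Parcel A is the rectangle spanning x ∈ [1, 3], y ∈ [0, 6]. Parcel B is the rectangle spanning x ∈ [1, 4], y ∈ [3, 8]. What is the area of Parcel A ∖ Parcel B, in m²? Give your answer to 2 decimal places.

6.00

|Parcel A∩Parcel B|: x∈[1,3], y∈[3,6] → 2·3 = 6.
|Parcel A| = 12.
|Parcel A ∖ Parcel B| = |Parcel A| − |Parcel A∩Parcel B| = 12 − 6 = 6.00.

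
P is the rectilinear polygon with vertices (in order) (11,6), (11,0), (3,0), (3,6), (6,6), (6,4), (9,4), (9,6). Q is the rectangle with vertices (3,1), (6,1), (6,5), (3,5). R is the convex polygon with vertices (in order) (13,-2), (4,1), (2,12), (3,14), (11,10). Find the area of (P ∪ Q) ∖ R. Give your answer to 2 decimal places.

|P ∪ Q| = 42.
|(P ∪ Q) ∩ R| = 36.7727.
|(P ∪ Q) ∖ R| = 42 − 36.7727 = 5.23.

5.23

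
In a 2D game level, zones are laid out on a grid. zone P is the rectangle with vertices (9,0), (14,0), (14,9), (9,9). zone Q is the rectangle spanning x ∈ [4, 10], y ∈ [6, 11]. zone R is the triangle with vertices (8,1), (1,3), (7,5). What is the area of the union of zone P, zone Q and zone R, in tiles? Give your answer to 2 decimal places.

85.00

By inclusion–exclusion:
Individual areas: |zone P| = 45, |zone Q| = 30, |zone R| = 13.
|zone P∩zone Q|: x∈[9,10], y∈[6,9] → 1·3 = 3.
|zone P∩zone R| = 0.
|zone Q∩zone R| = 0.
|zone P∩zone Q∩zone R| = 0.
|zone P ∪ zone Q ∪ zone R| = 88 − 3 + 0 = 85.00.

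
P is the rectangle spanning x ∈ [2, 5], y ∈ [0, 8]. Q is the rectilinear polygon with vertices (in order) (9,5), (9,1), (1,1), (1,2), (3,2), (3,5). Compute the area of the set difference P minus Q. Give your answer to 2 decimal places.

|P| = 24, |P∩Q| = 9.
|P ∖ Q| = |P| − |P∩Q| = 24 − 9 = 15.00.

15.00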